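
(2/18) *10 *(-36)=-40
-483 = -483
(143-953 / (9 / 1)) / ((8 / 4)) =167 / 9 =18.56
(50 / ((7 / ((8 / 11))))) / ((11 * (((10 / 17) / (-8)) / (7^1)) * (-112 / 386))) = 131240 / 847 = 154.95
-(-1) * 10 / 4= 5 / 2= 2.50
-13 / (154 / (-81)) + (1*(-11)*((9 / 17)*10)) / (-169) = 3177729 / 442442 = 7.18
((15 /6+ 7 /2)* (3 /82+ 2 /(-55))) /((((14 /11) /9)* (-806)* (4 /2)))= -27 /4626440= -0.00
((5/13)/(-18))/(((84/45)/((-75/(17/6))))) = 1875/6188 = 0.30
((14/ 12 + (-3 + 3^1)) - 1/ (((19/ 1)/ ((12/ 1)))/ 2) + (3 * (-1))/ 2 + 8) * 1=365/ 57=6.40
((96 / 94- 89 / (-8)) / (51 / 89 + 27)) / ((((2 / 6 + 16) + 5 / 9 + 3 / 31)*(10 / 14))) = 37801059 / 1041117680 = 0.04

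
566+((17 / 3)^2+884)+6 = 13393 / 9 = 1488.11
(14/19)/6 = 7/57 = 0.12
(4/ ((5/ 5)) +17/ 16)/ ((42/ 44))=297/ 56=5.30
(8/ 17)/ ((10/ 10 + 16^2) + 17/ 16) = 128/ 70193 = 0.00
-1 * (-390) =390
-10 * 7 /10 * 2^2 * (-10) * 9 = 2520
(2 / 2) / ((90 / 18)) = 1 / 5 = 0.20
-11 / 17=-0.65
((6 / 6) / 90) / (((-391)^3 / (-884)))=26 / 158231835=0.00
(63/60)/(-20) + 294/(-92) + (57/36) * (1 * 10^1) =347351/27600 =12.59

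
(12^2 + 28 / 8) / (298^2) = 295 / 177608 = 0.00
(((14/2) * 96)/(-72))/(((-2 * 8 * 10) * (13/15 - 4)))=-7/376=-0.02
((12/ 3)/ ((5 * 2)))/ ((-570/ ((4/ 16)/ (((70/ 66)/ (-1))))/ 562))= 3091/ 33250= 0.09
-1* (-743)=743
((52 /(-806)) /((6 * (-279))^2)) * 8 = -4 /21717639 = -0.00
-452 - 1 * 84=-536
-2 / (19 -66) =2 / 47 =0.04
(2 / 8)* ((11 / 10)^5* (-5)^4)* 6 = 483153 / 320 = 1509.85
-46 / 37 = -1.24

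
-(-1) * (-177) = -177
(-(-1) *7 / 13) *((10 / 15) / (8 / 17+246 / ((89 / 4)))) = 10591 / 340080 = 0.03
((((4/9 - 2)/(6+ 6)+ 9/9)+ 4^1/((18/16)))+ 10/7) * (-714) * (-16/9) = 601936/81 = 7431.31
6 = 6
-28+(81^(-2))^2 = -1205308187 / 43046721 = -28.00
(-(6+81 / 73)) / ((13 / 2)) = -1.09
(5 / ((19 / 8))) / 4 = 10 / 19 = 0.53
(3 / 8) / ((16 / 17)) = 51 / 128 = 0.40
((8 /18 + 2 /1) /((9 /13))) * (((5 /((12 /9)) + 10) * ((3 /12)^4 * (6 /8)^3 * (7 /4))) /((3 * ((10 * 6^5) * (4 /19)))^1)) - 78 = -5723916127943 /73383542784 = -78.00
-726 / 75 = -242 / 25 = -9.68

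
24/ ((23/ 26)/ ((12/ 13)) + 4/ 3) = 576/ 55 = 10.47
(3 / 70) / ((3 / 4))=2 / 35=0.06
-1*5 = -5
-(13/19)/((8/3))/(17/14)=-273/1292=-0.21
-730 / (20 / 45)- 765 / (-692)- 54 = -1173213 / 692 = -1695.39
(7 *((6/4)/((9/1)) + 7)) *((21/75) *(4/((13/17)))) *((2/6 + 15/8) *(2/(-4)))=-1898407/23400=-81.13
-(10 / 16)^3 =-125 / 512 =-0.24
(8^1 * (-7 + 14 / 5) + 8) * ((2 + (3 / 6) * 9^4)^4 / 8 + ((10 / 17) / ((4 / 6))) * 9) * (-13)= 82103409245592553 / 17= 4829612308564267.82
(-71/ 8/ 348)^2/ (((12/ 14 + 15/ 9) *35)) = 5041/ 684641280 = 0.00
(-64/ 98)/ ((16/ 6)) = -12/ 49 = -0.24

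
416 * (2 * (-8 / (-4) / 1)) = 1664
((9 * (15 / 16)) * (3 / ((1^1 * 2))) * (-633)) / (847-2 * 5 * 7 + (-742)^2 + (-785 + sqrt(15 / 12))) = -35285822235 / 2424895273078 + 256365 * sqrt(5) / 19399162184624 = -0.01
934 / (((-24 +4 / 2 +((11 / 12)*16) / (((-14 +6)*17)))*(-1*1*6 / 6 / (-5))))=-95268 / 451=-211.24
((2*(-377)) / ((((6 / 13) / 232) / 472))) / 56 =-67084888 / 21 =-3194518.48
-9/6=-3/2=-1.50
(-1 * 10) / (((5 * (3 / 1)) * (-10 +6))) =1 / 6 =0.17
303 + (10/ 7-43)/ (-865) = 1834956/ 6055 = 303.05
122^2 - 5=14879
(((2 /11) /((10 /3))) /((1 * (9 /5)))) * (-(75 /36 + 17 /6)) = -59 /396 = -0.15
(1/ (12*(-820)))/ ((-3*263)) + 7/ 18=3019241/ 7763760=0.39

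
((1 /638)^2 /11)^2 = 1 /20047862970256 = 0.00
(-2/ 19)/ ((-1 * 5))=2/ 95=0.02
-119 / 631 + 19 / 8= 11037 / 5048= 2.19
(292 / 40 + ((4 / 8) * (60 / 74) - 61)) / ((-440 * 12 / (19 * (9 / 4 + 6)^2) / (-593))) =-7331741109 / 947200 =-7740.44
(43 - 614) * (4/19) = -2284/19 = -120.21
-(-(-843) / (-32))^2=-710649 / 1024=-693.99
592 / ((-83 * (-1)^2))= -592 / 83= -7.13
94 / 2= 47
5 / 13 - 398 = -5169 / 13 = -397.62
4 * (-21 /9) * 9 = -84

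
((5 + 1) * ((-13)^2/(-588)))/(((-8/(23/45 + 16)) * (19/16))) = 125567/41895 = 3.00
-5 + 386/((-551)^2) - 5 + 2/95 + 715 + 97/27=29043386636/40986135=708.61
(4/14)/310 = 1/1085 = 0.00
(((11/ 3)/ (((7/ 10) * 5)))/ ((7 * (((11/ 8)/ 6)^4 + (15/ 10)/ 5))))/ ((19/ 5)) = 973209600/ 7481356799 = 0.13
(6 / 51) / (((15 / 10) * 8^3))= 1 / 6528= 0.00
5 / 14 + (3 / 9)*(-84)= -387 / 14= -27.64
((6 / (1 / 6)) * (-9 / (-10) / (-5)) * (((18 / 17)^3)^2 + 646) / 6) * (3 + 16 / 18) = -328164517758 / 120687845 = -2719.12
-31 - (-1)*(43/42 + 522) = 20665/42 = 492.02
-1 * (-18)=18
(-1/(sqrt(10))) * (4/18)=-sqrt(10)/45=-0.07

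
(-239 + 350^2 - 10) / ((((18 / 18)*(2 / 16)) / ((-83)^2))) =6737497112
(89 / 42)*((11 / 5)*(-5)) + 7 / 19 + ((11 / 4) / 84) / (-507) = -74253401 / 3236688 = -22.94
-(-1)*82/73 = 82/73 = 1.12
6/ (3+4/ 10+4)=30/ 37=0.81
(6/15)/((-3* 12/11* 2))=-11/180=-0.06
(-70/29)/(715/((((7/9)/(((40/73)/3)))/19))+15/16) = -114464/151327017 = -0.00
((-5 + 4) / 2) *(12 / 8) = -3 / 4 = -0.75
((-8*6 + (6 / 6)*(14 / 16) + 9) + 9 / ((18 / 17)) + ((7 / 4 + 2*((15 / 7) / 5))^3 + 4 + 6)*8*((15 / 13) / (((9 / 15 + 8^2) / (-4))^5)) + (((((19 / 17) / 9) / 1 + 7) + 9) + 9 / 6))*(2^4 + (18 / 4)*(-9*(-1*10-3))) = -2099585284631521455995 / 322488725634142704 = -6510.57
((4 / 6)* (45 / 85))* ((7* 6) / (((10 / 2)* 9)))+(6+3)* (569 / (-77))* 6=-2609554 / 6545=-398.71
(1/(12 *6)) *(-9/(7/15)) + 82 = 4577/56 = 81.73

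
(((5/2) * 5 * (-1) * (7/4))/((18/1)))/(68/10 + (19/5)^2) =-4375/76464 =-0.06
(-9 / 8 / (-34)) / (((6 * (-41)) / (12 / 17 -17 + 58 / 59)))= 46071 / 22370912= 0.00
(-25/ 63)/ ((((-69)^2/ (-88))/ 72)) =17600/ 33327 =0.53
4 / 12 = 1 / 3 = 0.33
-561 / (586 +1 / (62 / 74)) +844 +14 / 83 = 1273967945 / 1510849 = 843.21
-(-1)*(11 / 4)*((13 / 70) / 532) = 143 / 148960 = 0.00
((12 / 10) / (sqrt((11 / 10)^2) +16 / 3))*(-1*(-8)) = 288 / 193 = 1.49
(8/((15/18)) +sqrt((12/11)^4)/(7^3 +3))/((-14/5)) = -71796/20933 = -3.43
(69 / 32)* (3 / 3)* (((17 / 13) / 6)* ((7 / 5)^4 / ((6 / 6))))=938791 / 520000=1.81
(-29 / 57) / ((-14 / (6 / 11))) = 0.02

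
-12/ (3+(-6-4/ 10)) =60/ 17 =3.53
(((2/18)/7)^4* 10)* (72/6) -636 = -3339627692/5250987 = -636.00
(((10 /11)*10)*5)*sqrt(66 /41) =500*sqrt(2706) /451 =57.67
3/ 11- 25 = -272/ 11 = -24.73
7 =7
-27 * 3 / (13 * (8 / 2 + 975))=-81 / 12727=-0.01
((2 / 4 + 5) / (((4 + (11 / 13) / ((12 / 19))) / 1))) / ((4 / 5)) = 2145 / 1666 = 1.29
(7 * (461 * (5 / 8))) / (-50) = -3227 / 80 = -40.34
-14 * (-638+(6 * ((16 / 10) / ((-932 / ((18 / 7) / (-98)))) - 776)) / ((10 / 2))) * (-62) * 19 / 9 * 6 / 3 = -14773167298544 / 2568825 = -5750943.45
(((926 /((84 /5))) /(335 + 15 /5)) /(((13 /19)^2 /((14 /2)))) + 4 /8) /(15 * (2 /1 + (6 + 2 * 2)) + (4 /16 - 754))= -1007081 /196642485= -0.01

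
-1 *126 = -126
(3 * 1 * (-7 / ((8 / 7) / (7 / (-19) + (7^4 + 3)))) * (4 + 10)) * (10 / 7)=-33566715 / 38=-883334.61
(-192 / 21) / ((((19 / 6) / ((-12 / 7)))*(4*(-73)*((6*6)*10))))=-16 / 339815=-0.00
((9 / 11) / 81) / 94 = 1 / 9306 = 0.00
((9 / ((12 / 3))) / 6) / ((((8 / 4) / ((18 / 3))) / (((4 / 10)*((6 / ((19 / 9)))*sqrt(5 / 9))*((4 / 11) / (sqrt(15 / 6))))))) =0.22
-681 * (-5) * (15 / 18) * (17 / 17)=5675 / 2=2837.50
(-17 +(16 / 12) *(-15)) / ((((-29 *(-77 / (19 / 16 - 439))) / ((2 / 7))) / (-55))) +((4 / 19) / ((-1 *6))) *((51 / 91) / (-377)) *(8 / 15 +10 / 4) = -4801395461 / 42118440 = -114.00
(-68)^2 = 4624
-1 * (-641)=641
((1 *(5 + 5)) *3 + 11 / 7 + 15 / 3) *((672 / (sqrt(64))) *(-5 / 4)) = -3840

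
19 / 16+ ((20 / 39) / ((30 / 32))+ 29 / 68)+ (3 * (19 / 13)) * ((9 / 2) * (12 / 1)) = 7603715 / 31824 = 238.93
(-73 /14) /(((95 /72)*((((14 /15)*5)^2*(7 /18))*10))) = -53217 /1140475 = -0.05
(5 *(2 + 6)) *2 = 80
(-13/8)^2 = 169/64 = 2.64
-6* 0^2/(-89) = 0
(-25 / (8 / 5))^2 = 15625 / 64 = 244.14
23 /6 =3.83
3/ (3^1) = 1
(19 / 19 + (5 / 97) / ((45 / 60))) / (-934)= -311 / 271794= -0.00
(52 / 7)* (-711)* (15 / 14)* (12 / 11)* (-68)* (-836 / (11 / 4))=-68785666560 / 539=-127617192.13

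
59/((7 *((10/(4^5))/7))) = 30208/5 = 6041.60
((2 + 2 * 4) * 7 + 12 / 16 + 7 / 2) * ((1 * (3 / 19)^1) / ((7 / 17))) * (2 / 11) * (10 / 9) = 765 / 133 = 5.75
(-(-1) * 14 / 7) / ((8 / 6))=3 / 2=1.50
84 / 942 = 14 / 157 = 0.09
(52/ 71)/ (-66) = -26/ 2343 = -0.01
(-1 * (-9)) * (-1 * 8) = -72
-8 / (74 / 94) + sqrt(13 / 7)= -376 / 37 + sqrt(91) / 7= -8.80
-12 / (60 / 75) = -15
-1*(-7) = 7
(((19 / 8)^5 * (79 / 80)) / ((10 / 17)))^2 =11058291524816515849 / 687194767360000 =16091.93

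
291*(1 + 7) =2328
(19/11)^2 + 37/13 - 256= -393518/1573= -250.17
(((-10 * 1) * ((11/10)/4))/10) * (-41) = 451/40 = 11.28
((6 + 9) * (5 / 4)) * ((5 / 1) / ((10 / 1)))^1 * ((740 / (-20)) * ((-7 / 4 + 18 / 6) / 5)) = -2775 / 32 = -86.72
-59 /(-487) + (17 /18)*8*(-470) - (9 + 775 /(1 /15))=-66555811 /4383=-15184.99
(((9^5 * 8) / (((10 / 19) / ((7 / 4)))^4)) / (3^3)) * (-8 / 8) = -684313876827 / 320000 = -2138480.87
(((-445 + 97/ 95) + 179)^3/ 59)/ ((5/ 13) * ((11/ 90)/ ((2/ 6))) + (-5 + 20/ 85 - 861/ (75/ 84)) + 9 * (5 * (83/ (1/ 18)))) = -21151854554702742/ 4444518380767885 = -4.76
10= 10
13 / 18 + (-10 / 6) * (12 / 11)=-217 / 198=-1.10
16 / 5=3.20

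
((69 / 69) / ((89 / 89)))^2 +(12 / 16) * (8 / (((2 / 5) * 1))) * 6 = 91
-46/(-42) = 23/21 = 1.10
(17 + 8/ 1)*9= 225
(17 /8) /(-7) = -17 /56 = -0.30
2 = 2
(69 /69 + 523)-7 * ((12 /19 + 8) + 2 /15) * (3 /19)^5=123258791854 /235229405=523.99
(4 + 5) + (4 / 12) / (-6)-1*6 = 2.94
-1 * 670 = -670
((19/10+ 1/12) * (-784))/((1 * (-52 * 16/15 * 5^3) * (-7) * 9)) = -833/234000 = -0.00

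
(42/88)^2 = 441/1936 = 0.23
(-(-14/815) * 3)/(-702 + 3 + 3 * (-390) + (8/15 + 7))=-63/2275643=-0.00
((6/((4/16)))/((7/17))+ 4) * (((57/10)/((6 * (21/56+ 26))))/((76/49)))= 1.45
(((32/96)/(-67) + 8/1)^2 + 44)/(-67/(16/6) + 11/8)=-17440372/3838095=-4.54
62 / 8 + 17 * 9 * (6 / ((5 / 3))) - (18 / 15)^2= 55711 / 100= 557.11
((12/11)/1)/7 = 12/77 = 0.16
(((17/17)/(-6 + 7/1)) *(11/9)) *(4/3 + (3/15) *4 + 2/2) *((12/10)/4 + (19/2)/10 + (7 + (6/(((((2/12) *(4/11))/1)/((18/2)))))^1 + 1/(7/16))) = 13050631/3780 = 3452.55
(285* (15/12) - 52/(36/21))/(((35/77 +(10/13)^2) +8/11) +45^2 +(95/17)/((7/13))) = 865195331/5407928796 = 0.16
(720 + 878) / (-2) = -799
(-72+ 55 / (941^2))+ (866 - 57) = 652599552 / 885481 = 737.00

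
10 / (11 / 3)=30 / 11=2.73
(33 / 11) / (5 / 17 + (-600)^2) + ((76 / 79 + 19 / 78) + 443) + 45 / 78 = 444.78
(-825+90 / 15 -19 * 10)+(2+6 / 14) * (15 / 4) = -27997 / 28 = -999.89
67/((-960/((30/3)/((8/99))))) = -2211/256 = -8.64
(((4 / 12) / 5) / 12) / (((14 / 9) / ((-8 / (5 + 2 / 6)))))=-3 / 560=-0.01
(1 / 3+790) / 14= 56.45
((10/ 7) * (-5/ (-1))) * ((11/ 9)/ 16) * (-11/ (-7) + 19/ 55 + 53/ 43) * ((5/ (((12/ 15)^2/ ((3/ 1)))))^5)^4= 87602307682079459671964372091679251752793788909912109375/ 20377653615424189368847302656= 4298939874793621821005871000.00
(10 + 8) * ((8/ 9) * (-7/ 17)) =-112/ 17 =-6.59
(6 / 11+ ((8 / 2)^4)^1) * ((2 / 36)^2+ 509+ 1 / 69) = 5352203789 / 40986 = 130586.15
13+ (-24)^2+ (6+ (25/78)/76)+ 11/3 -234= 2161769/5928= 364.67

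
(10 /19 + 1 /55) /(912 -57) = 569 /893475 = 0.00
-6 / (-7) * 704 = 4224 / 7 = 603.43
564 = 564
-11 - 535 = -546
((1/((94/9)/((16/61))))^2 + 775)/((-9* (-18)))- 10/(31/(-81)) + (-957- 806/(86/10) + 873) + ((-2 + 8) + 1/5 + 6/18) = -1244943449770141/8875044803970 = -140.27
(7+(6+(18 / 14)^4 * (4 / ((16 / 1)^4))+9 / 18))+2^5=1789884833 / 39337984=45.50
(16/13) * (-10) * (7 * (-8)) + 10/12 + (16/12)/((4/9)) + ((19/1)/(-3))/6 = 80965/117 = 692.01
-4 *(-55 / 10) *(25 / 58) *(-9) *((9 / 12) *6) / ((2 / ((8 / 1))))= -44550 / 29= -1536.21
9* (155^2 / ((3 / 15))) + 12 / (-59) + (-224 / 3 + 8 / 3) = 63782115 / 59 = 1081052.80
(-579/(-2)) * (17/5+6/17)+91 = 200171/170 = 1177.48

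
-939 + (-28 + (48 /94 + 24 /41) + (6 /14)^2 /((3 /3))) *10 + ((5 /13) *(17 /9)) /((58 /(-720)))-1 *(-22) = -42475678117 /35597471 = -1193.22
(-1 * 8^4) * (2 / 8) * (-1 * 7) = 7168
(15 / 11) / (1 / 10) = 150 / 11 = 13.64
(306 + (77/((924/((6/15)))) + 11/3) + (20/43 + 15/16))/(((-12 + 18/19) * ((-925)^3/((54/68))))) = 183003003/6479785025000000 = 0.00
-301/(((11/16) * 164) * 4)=-301/451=-0.67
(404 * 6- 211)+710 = 2923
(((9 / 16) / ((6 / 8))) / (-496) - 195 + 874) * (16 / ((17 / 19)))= 25595527 / 2108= 12142.09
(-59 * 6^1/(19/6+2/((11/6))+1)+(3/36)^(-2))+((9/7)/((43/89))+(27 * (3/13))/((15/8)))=561134367/6789055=82.65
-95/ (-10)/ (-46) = -0.21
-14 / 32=-7 / 16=-0.44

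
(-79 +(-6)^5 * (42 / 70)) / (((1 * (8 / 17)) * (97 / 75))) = -6049365 / 776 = -7795.57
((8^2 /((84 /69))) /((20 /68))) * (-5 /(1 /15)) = -93840 /7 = -13405.71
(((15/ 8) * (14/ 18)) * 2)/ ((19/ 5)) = 175/ 228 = 0.77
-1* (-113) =113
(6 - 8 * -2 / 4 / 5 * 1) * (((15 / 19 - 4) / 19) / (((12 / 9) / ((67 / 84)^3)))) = -311891231 / 713220480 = -0.44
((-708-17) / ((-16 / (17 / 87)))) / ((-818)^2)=425 / 32117952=0.00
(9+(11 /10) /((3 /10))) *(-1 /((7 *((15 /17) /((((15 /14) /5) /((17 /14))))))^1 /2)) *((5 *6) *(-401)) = 60952 /7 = 8707.43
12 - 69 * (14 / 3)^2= -4472 / 3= -1490.67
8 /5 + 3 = 23 /5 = 4.60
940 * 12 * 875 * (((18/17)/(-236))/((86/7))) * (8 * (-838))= 1042153560000/43129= 24163638.39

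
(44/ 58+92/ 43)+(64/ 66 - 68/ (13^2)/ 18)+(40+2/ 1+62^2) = 81156013286/ 20863557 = 3889.85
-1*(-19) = 19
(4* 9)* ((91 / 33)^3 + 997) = 146331040 / 3993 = 36646.89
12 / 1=12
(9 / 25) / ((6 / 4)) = 6 / 25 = 0.24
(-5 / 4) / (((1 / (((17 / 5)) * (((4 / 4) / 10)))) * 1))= -17 / 40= -0.42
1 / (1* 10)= 1 / 10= 0.10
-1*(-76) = 76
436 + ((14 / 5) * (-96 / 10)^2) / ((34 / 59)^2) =43821284 / 36125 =1213.05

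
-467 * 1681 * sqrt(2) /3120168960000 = -0.00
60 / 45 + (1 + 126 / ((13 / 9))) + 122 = 8251 / 39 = 211.56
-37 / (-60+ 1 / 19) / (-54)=-703 / 61506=-0.01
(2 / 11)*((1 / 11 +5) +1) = 134 / 121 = 1.11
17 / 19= 0.89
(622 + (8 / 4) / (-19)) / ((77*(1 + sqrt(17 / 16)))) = -27008 / 209 + 6752*sqrt(17) / 209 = 3.98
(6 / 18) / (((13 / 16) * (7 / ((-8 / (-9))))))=128 / 2457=0.05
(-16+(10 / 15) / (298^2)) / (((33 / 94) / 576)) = -6410935360 / 244211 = -26251.62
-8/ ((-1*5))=8/ 5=1.60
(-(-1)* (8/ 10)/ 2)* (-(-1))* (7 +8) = 6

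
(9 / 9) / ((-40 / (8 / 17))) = -1 / 85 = -0.01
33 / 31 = 1.06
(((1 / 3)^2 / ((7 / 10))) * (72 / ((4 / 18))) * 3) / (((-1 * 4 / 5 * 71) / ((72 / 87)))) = -32400 / 14413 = -2.25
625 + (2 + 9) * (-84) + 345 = 46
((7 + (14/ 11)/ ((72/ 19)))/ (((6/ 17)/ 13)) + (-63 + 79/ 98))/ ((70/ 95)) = 460130315/ 1629936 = 282.30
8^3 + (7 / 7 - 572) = -59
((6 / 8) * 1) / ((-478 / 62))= -93 / 956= -0.10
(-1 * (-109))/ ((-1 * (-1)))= 109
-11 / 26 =-0.42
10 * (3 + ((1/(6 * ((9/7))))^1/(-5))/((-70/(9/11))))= 9901/330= 30.00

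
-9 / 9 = -1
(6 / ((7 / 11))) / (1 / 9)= 594 / 7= 84.86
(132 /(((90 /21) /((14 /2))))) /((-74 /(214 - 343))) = 69531 /185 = 375.84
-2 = -2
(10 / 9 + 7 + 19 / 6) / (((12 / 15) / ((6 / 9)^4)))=2030 / 729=2.78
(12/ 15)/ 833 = 4/ 4165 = 0.00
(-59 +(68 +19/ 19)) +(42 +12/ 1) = 64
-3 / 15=-1 / 5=-0.20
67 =67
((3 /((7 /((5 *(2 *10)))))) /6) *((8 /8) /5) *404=4040 /7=577.14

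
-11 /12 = -0.92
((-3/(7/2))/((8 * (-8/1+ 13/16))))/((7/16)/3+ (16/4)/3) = 576/57155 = 0.01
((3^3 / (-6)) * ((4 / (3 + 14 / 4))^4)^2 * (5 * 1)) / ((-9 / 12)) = 503316480 / 815730721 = 0.62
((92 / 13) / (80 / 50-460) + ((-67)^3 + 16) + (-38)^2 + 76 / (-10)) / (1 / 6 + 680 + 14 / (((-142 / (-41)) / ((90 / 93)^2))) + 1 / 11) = -16733797753429504 / 38243352311905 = -437.56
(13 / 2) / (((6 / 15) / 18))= 585 / 2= 292.50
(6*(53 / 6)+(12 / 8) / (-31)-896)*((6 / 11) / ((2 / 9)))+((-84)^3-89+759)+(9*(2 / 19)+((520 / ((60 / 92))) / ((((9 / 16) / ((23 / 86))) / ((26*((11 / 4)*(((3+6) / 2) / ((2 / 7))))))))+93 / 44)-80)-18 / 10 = -2796137767601 / 16715820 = -167274.94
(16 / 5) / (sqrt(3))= 1.85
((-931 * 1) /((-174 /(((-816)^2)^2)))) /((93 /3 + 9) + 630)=3540676634.56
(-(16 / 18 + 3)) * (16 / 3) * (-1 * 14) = 7840 / 27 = 290.37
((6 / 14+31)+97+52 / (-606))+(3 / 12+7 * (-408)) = -23139323 / 8484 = -2727.41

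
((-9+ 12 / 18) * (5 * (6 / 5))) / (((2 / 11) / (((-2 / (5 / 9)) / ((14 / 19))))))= 9405 / 7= 1343.57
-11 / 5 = -2.20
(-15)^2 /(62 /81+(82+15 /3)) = 18225 /7109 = 2.56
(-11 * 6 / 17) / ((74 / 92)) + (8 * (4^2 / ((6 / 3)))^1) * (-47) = -1895068 / 629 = -3012.83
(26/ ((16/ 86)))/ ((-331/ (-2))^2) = 559/ 109561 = 0.01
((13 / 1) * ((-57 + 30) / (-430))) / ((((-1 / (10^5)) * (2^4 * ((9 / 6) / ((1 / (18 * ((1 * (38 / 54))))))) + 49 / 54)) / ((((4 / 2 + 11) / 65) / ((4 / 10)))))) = -18954000 / 141599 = -133.86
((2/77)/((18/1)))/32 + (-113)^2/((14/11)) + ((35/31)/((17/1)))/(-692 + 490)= 11842318194859/1180361952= 10032.79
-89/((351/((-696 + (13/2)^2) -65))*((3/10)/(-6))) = -1279375/351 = -3644.94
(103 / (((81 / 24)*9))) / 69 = 824 / 16767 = 0.05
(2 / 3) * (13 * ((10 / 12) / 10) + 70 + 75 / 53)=46109 / 954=48.33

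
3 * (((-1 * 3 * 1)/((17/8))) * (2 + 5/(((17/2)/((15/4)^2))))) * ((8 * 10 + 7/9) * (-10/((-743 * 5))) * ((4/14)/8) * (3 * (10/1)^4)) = -15234285000/1503089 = -10135.32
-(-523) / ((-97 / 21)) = -10983 / 97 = -113.23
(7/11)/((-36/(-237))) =553/132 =4.19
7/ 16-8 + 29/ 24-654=-31697/ 48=-660.35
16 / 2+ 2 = 10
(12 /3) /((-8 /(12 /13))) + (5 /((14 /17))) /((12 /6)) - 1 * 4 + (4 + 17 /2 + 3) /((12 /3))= 1783 /728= 2.45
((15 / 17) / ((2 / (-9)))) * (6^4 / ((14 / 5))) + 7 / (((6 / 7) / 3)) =-431569 / 238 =-1813.32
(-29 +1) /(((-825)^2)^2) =-0.00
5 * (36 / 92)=45 / 23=1.96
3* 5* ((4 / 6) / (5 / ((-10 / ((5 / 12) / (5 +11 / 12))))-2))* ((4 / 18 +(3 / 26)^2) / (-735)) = 101743 / 64616643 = 0.00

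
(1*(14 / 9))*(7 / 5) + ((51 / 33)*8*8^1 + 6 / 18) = 50203 / 495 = 101.42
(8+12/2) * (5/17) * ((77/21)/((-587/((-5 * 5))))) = 19250/29937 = 0.64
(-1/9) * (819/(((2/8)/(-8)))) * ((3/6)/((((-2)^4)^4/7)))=637/4096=0.16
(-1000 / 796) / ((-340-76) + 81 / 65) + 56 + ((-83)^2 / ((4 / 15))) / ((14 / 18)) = 33270.82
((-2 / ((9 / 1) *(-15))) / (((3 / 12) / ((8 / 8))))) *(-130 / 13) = -16 / 27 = -0.59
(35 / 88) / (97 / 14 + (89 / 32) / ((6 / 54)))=980 / 78749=0.01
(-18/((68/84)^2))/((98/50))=-4050/289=-14.01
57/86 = 0.66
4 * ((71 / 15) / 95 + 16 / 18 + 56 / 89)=2386228 / 380475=6.27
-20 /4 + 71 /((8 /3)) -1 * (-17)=309 /8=38.62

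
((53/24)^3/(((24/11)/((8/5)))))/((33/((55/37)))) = 1637647/4603392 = 0.36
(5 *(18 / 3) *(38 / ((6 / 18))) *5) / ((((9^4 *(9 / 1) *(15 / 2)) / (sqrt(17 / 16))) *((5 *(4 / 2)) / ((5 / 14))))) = 95 *sqrt(17) / 275562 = 0.00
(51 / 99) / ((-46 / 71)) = -1207 / 1518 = -0.80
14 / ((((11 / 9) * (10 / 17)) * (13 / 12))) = 12852 / 715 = 17.97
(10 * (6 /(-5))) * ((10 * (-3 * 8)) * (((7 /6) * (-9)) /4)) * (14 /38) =-52920 /19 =-2785.26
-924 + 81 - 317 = -1160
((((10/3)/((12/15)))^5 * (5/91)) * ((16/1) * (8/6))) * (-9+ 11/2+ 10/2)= 2208.12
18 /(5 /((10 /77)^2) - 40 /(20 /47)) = 0.09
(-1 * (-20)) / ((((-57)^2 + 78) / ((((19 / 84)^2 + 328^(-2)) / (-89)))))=-12139025 / 3512117953008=-0.00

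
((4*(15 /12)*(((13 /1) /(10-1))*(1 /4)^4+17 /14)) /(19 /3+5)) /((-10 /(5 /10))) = -19675 /731136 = -0.03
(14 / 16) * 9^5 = 413343 / 8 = 51667.88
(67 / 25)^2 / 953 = 4489 / 595625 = 0.01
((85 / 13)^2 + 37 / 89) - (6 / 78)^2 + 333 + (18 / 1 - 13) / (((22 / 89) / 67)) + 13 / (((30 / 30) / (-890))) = -3255616201 / 330902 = -9838.61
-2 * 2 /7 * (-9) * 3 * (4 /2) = 216 /7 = 30.86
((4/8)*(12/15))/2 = 1/5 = 0.20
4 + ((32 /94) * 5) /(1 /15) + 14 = 43.53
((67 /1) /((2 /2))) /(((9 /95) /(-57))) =-120935 /3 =-40311.67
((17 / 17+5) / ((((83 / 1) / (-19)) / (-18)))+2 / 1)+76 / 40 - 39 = -8613 / 830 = -10.38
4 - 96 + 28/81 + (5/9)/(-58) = -430637/4698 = -91.66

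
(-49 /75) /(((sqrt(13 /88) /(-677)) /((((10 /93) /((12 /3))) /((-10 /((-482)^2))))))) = -3853442026*sqrt(286) /90675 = -718694.43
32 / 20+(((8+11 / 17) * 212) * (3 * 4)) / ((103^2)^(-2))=210452139329176 / 85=2475907521519.72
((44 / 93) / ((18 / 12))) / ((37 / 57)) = 1672 / 3441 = 0.49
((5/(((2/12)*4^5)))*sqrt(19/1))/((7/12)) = 45*sqrt(19)/896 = 0.22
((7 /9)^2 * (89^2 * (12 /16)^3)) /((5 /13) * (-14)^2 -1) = 5045677 /185664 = 27.18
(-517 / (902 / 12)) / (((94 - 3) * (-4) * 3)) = 47 / 7462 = 0.01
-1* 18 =-18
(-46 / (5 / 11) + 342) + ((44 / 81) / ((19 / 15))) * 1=618752 / 2565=241.23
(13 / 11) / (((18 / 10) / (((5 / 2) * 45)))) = 1625 / 22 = 73.86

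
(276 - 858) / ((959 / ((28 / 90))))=-388 / 2055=-0.19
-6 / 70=-3 / 35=-0.09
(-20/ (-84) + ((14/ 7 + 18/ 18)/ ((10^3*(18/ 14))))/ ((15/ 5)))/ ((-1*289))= -15049/ 18207000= -0.00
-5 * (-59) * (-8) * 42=-99120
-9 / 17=-0.53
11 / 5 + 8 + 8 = 91 / 5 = 18.20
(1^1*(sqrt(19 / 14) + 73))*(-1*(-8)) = 4*sqrt(266) / 7 + 584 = 593.32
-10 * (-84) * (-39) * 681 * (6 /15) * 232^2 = -480315902976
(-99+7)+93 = 1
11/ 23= 0.48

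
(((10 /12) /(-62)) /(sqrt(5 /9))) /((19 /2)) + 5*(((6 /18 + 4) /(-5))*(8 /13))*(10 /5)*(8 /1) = -42.67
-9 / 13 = -0.69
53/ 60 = 0.88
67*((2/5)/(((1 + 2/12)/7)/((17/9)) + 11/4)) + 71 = 77627/965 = 80.44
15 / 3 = 5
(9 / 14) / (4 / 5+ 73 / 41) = 0.25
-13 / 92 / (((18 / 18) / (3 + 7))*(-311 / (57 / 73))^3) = 12037545 / 538279176254642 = 0.00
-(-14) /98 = 1 /7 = 0.14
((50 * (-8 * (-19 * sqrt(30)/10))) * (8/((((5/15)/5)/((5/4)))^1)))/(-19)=-6000 * sqrt(30)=-32863.35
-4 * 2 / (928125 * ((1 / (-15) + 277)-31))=-8 / 228256875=-0.00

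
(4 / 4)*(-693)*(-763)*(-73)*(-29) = 1119382803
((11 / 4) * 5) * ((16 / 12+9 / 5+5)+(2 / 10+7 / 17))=12265 / 102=120.25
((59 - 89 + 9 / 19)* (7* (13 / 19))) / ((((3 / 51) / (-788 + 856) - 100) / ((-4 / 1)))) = -7153328 / 1264583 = -5.66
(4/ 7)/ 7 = 4/ 49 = 0.08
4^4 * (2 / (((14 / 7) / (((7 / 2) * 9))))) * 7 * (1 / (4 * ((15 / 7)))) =32928 / 5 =6585.60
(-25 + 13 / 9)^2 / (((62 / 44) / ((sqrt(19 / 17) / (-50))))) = -494384*sqrt(323) / 1067175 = -8.33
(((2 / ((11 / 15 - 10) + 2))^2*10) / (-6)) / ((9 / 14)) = -7000 / 35643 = -0.20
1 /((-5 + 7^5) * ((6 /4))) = 1 /25203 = 0.00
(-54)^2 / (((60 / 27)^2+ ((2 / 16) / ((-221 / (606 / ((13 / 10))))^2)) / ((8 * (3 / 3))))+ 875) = 7798369013136 / 2353438091125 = 3.31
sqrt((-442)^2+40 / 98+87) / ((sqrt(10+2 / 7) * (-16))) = -sqrt(134079666) / 1344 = -8.62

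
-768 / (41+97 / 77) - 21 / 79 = -2370039 / 128533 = -18.44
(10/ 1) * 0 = 0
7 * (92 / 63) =92 / 9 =10.22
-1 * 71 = -71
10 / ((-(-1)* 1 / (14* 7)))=980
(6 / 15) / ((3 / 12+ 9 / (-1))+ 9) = 8 / 5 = 1.60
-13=-13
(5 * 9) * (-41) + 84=-1761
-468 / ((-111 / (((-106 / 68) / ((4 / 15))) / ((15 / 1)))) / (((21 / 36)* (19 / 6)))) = -91637 / 30192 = -3.04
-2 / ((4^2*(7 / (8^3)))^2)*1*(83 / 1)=-169984 / 49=-3469.06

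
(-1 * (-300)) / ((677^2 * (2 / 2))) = 0.00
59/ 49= 1.20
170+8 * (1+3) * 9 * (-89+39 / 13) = -24598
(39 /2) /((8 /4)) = 39 /4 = 9.75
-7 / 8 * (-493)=3451 / 8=431.38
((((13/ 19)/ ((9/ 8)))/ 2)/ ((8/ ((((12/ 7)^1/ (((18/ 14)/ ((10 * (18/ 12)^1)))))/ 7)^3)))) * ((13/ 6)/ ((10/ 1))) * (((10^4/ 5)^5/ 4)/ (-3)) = -270400000000000000000/ 527877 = -512240540883577.05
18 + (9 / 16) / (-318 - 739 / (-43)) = 3724893 / 206960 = 18.00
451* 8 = 3608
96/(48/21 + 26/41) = 13776/419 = 32.88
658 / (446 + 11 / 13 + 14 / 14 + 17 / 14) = 119756 / 81729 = 1.47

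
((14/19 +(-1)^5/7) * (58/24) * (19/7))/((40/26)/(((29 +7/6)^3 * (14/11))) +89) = 0.04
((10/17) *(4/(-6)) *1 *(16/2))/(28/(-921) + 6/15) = -122800/14467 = -8.49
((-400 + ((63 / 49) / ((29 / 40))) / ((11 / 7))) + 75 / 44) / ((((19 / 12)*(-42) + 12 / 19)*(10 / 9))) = 17332047 / 3193828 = 5.43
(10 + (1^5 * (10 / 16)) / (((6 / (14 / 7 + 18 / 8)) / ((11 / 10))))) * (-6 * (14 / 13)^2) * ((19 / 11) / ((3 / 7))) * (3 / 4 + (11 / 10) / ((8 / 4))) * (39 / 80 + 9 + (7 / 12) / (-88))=-1313746343581 / 362419200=-3624.94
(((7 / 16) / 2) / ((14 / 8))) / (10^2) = 1 / 800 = 0.00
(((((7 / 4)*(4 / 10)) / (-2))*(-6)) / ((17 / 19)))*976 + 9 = 195477 / 85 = 2299.73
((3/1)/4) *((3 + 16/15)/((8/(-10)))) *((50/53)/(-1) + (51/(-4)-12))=332267/3392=97.96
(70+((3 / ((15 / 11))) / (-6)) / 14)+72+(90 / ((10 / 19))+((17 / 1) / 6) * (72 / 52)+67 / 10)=1766839 / 5460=323.60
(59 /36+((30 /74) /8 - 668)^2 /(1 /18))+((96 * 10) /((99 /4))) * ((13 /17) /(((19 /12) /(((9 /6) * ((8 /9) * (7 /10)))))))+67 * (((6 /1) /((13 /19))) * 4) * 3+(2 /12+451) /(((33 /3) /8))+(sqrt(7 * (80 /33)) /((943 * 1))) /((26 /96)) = 64 * sqrt(1155) /134849+13307645345335583 /1655548128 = 8038211.12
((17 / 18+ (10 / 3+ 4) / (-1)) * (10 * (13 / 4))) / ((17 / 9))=-7475 / 68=-109.93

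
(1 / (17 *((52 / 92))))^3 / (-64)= -12167 / 690807104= -0.00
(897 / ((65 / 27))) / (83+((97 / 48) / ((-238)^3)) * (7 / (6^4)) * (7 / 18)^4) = 478173897648930816 / 106517534902985515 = 4.49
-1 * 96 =-96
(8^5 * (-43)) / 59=-1409024 / 59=-23881.76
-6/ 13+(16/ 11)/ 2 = 38/ 143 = 0.27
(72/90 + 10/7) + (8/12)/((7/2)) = 254/105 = 2.42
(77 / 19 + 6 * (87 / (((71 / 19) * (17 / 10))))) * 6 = 11864154 / 22933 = 517.34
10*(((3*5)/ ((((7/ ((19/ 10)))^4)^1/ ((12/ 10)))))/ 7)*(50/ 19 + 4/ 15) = 1214043/ 3001250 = 0.40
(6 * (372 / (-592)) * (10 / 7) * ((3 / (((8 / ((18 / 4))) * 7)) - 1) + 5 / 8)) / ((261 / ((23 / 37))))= 53475 / 31125584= 0.00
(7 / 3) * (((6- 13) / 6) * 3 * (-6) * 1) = 49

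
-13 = -13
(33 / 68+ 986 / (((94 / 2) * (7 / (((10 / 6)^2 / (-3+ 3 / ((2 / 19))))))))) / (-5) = -490339 / 3020220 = -0.16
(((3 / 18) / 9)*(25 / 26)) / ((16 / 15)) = 125 / 7488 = 0.02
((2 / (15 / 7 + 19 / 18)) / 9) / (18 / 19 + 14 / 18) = 4788 / 118885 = 0.04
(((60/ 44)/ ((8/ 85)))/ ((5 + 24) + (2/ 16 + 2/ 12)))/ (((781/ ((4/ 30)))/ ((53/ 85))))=318/ 6039473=0.00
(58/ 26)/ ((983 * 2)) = 29/ 25558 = 0.00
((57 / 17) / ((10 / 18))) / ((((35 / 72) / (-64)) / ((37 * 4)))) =-349857792 / 2975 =-117599.26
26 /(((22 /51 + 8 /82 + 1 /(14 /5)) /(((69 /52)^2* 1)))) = 69686757 /1348828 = 51.66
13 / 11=1.18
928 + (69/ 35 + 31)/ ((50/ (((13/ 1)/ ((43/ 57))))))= 35343557/ 37625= 939.36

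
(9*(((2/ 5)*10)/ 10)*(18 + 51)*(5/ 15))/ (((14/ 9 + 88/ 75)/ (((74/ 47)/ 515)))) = 137862/ 1486187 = 0.09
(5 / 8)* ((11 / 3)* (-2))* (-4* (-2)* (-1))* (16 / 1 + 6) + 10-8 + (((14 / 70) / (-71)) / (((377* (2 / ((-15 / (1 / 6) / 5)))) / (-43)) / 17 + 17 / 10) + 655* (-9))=-125253891931 / 24625569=-5086.33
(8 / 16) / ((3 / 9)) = 3 / 2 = 1.50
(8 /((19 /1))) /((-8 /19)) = -1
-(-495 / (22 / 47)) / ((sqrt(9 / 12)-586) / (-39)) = 82485 * sqrt(3) / 1373581 + 96672420 / 1373581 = 70.48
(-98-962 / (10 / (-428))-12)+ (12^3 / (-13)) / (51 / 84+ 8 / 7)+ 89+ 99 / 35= 3738232 / 91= 41079.47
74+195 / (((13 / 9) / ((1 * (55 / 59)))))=11791 / 59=199.85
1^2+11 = 12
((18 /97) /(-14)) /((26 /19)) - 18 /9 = -35479 /17654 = -2.01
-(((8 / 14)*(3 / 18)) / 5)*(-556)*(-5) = -1112 / 21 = -52.95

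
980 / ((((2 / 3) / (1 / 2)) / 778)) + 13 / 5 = 2859163 / 5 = 571832.60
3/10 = 0.30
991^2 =982081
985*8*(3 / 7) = 23640 / 7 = 3377.14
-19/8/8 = -19/64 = -0.30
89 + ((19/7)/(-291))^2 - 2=87.00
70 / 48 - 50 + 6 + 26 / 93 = -10481 / 248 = -42.26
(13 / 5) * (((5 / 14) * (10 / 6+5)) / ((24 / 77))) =715 / 36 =19.86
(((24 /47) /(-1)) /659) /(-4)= 6 /30973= 0.00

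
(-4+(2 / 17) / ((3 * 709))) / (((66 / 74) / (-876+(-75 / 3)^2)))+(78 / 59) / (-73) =1125.66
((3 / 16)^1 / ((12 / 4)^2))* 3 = 0.06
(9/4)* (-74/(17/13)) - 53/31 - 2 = -131.03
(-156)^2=24336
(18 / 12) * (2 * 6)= 18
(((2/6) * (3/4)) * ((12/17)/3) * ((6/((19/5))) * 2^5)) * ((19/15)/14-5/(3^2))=-9376/6783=-1.38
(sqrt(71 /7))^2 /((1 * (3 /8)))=568 /21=27.05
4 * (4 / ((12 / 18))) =24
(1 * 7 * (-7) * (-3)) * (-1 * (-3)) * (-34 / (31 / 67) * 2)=-2009196 / 31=-64812.77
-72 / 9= -8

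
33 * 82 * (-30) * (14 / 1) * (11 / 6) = -2083620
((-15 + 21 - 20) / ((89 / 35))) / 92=-245 / 4094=-0.06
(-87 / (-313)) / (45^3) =29 / 9507375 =0.00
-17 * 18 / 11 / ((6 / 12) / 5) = -3060 / 11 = -278.18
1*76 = 76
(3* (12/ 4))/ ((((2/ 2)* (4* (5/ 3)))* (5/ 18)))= 243/ 50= 4.86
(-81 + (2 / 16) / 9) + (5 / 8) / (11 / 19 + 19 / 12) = -2864423 / 35496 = -80.70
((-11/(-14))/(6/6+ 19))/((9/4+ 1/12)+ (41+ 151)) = 3/14840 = 0.00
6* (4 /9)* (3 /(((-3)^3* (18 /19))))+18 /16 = 1579 /1944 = 0.81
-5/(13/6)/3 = -0.77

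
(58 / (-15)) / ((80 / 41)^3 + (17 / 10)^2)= -79948360 / 213354507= -0.37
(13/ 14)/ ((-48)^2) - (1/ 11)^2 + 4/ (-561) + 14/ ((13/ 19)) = 17636326385/ 862557696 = 20.45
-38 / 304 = -1 / 8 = -0.12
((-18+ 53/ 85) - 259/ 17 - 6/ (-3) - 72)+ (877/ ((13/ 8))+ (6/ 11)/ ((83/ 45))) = 441253612/ 1008865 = 437.38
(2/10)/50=1/250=0.00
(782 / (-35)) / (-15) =782 / 525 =1.49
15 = 15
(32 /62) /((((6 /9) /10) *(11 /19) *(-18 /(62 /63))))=-1520 /2079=-0.73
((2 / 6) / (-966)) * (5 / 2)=-0.00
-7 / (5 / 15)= -21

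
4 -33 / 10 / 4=127 / 40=3.18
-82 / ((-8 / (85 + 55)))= 1435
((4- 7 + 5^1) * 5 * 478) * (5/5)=4780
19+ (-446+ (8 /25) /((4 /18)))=-10639 /25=-425.56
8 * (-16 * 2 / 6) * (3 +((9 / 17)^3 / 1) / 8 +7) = -6300304 / 14739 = -427.46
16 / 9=1.78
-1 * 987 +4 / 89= -87839 / 89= -986.96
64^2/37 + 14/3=12806/111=115.37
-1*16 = -16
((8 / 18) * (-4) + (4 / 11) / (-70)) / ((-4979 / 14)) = 12356 / 2464605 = 0.01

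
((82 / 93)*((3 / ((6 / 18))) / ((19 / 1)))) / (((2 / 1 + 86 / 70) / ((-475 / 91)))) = -30750 / 45539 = -0.68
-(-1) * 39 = 39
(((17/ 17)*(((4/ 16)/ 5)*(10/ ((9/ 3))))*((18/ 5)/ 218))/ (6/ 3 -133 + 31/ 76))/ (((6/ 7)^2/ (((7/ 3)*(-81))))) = 58653/ 10818250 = 0.01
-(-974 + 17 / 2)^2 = -3728761 / 4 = -932190.25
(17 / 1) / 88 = 17 / 88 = 0.19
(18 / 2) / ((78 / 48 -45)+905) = 72 / 6893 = 0.01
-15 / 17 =-0.88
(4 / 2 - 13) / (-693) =1 / 63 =0.02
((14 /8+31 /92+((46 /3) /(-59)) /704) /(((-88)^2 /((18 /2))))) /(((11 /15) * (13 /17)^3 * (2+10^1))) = 220352692785 /357577833586688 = 0.00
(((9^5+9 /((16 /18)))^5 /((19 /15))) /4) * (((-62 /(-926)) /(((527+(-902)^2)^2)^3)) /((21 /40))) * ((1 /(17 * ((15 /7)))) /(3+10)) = 422691559337585 /3222854593160893029751681990656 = 0.00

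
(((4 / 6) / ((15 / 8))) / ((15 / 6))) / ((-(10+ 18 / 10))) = -32 / 2655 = -0.01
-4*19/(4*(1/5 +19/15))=-285/22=-12.95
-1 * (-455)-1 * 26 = 429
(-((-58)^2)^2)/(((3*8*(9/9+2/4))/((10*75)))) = -707281000/3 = -235760333.33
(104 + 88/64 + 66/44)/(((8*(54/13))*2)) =1.61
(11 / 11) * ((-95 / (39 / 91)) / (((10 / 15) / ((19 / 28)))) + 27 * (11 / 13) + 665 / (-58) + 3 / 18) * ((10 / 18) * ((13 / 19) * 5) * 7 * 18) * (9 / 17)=-1016911875 / 37468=-27140.81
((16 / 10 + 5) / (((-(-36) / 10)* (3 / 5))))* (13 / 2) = 715 / 36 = 19.86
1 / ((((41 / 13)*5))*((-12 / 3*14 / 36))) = -117 / 2870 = -0.04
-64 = -64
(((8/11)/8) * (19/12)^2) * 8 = 361/198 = 1.82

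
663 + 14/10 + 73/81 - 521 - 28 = 47102/405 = 116.30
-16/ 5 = -3.20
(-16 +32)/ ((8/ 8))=16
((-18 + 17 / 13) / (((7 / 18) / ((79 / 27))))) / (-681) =4898 / 26559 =0.18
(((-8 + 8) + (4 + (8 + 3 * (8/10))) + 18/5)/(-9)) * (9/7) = -18/7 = -2.57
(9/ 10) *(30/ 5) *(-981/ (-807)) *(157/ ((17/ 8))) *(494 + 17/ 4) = 5525205858/ 22865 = 241644.69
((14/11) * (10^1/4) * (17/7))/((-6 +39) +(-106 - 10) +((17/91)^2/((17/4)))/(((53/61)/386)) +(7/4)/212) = -596894480/6128912779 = -0.10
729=729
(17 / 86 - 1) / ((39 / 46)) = -0.95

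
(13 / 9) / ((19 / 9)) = 13 / 19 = 0.68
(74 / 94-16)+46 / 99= -68623 / 4653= -14.75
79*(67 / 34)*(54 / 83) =142911 / 1411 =101.28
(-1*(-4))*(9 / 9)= 4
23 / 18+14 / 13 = 551 / 234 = 2.35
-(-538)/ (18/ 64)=17216/ 9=1912.89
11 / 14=0.79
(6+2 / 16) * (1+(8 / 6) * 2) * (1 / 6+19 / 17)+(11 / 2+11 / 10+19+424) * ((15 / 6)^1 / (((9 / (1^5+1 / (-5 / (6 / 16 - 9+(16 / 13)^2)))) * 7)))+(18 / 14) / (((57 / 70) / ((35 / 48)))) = 959078167 / 13100880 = 73.21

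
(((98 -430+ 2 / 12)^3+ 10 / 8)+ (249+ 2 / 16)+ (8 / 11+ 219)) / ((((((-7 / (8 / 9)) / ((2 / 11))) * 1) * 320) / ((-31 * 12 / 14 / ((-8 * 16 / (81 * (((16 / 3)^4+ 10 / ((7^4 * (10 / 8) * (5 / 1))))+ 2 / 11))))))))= 5824186882332229953811 / 162353361139200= 35873522.06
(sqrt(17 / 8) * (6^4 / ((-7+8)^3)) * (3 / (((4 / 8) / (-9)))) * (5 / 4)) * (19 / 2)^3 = -75003165 * sqrt(34) / 4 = -109334961.77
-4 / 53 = -0.08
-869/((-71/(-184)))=-2252.06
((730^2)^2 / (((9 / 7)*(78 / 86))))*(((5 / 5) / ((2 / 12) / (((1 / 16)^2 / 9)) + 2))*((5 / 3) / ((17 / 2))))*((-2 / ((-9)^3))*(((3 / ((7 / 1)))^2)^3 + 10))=3395977.69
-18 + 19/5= -71/5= -14.20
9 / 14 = 0.64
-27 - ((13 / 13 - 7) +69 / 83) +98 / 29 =-44414 / 2407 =-18.45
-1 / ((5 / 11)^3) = -1331 / 125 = -10.65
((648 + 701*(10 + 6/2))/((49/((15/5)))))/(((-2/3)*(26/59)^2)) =-4616.02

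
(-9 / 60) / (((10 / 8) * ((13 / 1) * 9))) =-1 / 975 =-0.00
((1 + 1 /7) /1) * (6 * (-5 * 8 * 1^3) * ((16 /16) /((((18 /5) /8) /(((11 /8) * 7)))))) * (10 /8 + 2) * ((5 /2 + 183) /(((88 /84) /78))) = -263335800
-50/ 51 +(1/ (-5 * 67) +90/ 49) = 714401/ 837165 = 0.85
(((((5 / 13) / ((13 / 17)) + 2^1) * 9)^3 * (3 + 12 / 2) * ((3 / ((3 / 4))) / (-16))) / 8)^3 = -122454125073175947022992206475831303 / 3684938775001739858051072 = -33230979549.48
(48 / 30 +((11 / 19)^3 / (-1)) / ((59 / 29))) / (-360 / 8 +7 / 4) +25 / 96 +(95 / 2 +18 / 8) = 1679416491113 / 33604710240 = 49.98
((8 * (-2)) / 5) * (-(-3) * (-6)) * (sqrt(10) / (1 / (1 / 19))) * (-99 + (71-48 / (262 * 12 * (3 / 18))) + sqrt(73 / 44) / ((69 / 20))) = -211968 * sqrt(10) / 2489 + 192 * sqrt(8030) / 4807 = -265.73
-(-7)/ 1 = 7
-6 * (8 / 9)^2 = -128 / 27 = -4.74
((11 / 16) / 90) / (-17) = -11 / 24480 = -0.00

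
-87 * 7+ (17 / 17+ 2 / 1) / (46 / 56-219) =-3720465 / 6109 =-609.01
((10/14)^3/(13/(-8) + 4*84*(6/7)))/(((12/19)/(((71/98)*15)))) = 843125/38504837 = 0.02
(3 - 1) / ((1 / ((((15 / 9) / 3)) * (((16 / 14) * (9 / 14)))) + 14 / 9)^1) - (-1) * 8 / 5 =7568 / 3605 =2.10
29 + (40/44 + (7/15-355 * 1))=-53563/165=-324.62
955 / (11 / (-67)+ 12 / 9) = 38391 / 47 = 816.83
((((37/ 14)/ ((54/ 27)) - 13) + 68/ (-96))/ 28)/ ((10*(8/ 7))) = -2081/ 53760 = -0.04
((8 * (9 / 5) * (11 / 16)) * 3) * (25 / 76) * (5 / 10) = 1485 / 304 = 4.88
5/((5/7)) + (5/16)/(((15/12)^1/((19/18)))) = 7.26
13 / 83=0.16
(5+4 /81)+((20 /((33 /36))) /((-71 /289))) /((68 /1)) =236809 /63261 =3.74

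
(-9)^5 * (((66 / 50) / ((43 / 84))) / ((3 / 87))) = -4746831012 / 1075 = -4415656.76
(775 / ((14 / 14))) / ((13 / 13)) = 775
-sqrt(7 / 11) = -sqrt(77) / 11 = -0.80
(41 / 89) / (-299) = -41 / 26611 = -0.00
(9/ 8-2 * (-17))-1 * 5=241/ 8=30.12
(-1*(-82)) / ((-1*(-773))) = 82 / 773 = 0.11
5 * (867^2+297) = 3759930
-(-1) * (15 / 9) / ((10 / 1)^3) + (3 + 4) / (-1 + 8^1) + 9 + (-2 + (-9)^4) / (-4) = -977849 / 600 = -1629.75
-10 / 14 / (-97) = 5 / 679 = 0.01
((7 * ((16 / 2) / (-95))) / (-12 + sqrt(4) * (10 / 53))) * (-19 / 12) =-53 / 660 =-0.08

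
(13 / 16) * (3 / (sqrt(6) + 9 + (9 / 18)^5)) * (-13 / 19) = -293046 / 1470163 + 32448 * sqrt(6) / 1470163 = -0.15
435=435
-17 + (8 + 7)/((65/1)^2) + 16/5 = -11658/845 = -13.80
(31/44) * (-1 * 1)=-31/44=-0.70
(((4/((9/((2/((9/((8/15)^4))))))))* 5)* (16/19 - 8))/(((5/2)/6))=-17825792/25970625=-0.69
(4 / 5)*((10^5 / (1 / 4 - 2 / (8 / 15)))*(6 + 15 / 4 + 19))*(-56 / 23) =1600000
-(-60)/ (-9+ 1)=-15/ 2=-7.50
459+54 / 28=6453 / 14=460.93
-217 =-217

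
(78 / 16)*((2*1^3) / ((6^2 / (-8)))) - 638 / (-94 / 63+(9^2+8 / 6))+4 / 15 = -9.79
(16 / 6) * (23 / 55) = 184 / 165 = 1.12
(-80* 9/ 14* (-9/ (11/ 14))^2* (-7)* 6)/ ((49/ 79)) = 55287360/ 121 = 456920.33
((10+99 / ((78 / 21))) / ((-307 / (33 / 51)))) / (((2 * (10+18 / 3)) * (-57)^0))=-10483 / 4342208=-0.00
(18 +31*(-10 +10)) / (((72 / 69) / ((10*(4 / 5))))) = 138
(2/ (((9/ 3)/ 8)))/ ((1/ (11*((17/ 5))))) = 199.47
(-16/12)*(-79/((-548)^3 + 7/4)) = -1264/1974799083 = -0.00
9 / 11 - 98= -1069 / 11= -97.18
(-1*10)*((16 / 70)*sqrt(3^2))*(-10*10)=4800 / 7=685.71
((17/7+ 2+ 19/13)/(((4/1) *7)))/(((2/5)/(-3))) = -1005/637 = -1.58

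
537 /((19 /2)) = 1074 /19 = 56.53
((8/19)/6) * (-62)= -248/57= -4.35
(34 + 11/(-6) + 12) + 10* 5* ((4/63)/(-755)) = 840235/19026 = 44.16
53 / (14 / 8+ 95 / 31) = 6572 / 597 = 11.01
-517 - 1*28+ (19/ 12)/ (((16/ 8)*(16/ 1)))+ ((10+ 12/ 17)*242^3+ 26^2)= 990487696835/ 6528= 151729120.23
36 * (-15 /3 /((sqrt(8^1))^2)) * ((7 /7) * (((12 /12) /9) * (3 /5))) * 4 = -6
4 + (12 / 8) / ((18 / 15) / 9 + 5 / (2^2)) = 422 / 83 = 5.08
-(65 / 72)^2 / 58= -4225 / 300672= -0.01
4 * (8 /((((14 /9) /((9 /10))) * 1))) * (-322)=-29808 /5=-5961.60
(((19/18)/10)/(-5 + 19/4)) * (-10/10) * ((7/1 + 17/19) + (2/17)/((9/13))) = 23444/6885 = 3.41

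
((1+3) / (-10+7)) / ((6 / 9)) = -2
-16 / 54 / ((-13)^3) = 8 / 59319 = 0.00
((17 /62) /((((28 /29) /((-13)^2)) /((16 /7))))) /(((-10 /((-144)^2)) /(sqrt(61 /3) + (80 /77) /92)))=-575887104*sqrt(183) /7595 - 6910645248 /2690149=-1028303.74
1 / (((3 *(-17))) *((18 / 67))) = -67 / 918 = -0.07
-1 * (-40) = 40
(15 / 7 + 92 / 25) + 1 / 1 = 1194 / 175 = 6.82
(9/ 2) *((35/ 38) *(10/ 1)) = 41.45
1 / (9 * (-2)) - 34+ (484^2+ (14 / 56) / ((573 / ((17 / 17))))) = 1610510093 / 6876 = 234221.94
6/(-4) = -3/2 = -1.50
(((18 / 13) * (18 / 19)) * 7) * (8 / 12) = 1512 / 247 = 6.12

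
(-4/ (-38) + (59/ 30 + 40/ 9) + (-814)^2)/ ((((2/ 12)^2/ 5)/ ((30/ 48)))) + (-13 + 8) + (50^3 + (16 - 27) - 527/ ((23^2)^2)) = 1588027798382407/ 21267916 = 74667767.09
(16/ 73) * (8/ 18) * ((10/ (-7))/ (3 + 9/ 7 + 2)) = -160/ 7227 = -0.02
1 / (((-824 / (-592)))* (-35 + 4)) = -74 / 3193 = -0.02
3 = 3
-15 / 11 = -1.36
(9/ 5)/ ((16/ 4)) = 0.45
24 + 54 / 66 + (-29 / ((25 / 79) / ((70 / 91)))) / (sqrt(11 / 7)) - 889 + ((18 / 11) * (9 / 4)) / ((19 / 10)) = -180209 / 209 - 4582 * sqrt(77) / 715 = -918.48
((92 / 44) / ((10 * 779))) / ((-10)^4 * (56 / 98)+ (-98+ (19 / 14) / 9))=1449 / 30320163995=0.00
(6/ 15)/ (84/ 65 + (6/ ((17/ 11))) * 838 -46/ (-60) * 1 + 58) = 2652/ 21968311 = 0.00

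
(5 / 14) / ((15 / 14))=1 / 3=0.33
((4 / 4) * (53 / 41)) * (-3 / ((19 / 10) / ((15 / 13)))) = -23850 / 10127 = -2.36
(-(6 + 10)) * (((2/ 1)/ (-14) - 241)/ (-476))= -6752/ 833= -8.11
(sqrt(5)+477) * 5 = 2396.18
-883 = -883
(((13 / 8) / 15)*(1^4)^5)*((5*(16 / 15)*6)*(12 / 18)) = 104 / 45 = 2.31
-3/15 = -1/5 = -0.20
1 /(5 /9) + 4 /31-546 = -84331 /155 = -544.07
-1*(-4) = 4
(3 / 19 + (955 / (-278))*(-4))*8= 293656 / 2641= 111.19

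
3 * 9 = 27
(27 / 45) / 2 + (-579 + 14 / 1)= -5647 / 10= -564.70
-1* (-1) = 1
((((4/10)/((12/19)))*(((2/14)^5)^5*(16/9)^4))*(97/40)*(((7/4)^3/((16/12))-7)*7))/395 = -3214192/5319653157211275179245281375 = -0.00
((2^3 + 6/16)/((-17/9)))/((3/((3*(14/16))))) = -4221/1088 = -3.88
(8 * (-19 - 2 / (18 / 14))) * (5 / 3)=-7400 / 27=-274.07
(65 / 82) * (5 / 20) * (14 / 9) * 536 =60970 / 369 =165.23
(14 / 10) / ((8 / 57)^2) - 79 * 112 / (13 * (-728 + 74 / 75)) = 8166727317 / 113414080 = 72.01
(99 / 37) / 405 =11 / 1665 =0.01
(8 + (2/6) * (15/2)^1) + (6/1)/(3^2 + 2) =243/22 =11.05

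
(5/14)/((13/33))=0.91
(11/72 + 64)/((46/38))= 87761/1656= 53.00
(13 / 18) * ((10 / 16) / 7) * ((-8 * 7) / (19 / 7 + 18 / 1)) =-91 / 522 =-0.17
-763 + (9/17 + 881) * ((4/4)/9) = -665.05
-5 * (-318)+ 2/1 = 1592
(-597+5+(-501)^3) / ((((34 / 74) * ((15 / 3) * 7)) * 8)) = -4652827441 / 4760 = -977484.76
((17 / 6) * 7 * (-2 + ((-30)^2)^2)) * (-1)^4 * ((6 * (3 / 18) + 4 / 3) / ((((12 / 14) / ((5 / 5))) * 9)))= 2361549169 / 486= 4859154.67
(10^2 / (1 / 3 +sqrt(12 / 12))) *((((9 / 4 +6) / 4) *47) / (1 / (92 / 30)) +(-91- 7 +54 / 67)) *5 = 40216275 / 536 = 75030.36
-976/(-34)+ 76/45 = 23252/765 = 30.39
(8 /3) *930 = 2480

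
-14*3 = -42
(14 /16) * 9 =63 /8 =7.88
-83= -83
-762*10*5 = -38100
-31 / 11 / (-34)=31 / 374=0.08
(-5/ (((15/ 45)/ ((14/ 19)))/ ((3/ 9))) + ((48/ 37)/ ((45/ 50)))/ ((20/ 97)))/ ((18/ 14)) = 48818/ 18981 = 2.57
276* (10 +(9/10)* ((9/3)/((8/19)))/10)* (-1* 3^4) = -237895.78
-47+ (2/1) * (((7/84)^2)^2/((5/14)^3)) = -7613657/162000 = -47.00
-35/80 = -7/16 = -0.44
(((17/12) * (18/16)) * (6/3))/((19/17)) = 867/304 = 2.85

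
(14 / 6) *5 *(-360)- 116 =-4316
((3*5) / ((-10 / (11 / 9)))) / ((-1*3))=11 / 18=0.61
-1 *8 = -8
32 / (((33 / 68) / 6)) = 4352 / 11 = 395.64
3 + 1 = 4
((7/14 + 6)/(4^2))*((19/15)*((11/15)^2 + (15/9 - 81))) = -40.55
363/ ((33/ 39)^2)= 507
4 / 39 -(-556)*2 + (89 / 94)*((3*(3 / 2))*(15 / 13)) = 8189981 / 7332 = 1117.02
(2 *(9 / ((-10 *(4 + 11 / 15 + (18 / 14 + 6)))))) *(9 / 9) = -189 / 1262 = -0.15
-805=-805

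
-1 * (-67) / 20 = 67 / 20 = 3.35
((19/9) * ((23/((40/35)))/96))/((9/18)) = 0.89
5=5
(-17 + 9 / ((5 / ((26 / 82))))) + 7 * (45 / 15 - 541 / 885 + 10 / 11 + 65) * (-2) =-388198042 / 399135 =-972.60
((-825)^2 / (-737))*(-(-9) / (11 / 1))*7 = -354375 / 67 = -5289.18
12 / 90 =2 / 15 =0.13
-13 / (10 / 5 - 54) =1 / 4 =0.25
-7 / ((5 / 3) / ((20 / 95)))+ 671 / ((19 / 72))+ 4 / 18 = 2542.07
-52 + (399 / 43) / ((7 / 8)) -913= -41039 / 43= -954.40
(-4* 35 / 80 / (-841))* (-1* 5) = -35 / 3364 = -0.01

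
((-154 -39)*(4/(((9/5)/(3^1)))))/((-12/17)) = 16405/9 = 1822.78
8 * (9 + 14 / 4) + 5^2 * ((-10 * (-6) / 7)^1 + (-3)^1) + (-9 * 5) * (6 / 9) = 1465 / 7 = 209.29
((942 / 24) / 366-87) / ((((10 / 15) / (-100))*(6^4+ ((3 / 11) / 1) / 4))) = 34983025 / 3478647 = 10.06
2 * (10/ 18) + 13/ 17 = 1.88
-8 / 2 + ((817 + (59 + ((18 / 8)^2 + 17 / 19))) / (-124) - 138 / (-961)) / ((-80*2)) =-739744883 / 186972160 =-3.96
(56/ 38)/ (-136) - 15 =-9697/ 646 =-15.01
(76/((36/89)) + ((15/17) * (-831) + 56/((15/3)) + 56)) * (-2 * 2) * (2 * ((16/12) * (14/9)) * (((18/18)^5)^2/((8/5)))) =20483792/4131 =4958.56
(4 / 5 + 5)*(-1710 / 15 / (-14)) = 1653 / 35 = 47.23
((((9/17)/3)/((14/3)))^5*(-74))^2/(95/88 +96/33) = 1944721714617/236898845668913994509216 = 0.00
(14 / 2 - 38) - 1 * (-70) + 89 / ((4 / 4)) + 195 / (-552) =23487 / 184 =127.65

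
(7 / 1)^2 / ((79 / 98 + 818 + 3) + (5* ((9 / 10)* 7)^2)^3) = 19208000 / 3063973756241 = 0.00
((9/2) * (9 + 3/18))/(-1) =-41.25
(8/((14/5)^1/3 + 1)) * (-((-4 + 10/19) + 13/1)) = -21720/551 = -39.42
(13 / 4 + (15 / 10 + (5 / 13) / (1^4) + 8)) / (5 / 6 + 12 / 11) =22539 / 3302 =6.83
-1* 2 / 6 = -1 / 3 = -0.33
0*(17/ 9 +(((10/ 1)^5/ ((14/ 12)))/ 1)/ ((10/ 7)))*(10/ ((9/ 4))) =0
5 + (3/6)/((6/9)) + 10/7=201/28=7.18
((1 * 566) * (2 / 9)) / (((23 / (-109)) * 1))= -123388 / 207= -596.08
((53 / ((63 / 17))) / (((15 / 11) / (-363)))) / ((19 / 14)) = -2398462 / 855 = -2805.22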